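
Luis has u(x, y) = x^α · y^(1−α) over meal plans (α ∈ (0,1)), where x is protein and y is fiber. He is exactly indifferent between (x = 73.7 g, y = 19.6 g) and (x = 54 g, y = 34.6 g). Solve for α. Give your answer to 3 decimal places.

The Cobb–Douglas utilities coincide, so 73.7^α·19.6^(1−α) = 54^α·34.6^(1−α).
Rearrange to (73.7/54)^α = (34.6/19.6)^(1−α) and take logs: α·0.311019 = (1−α)·0.568324.
With A = 0.311019 and B = 0.568324: α·A = (1−α)·B, so α = B/(A+B) = 0.568324/0.879343 ≈ 0.646.

α ≈ 0.646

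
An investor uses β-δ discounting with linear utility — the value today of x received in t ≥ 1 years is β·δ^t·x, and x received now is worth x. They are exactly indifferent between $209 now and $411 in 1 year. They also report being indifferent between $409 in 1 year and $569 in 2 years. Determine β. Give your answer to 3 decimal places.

From the later pair, β·δ^1·409 = β·δ^2·569; dividing through, δ = 409/569 = 0.71880.
The first indifference: 209 = β·δ·411, so β = 209/(δ·411) = 209/(0.71880·411) ≈ 0.707.

β ≈ 0.707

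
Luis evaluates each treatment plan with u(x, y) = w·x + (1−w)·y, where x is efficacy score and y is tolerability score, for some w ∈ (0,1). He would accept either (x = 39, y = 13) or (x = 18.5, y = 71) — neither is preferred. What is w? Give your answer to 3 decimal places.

Indifference: w·39 + (1−w)·13 = w·18.5 + (1−w)·71.
Rearranging, 20.5·w − 58·(1−w) = 0.
So w/(1−w) = 58/20.5 = 2.8293, giving w = 58/(20.5+58) = 0.739.

w = 0.739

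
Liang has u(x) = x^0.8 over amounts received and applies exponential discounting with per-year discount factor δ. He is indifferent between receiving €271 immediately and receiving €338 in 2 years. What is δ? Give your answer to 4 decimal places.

δ ≈ 0.9154

Indifference means u(271) = δ^2 · u(338), so δ^2 = u(271)/u(338).
Since u(x) = x^0.8, δ^2 = (271/338)^0.8 = 0.80178^0.8 = 0.83800.
So δ = 0.83800^(1/2) ≈ 0.9154.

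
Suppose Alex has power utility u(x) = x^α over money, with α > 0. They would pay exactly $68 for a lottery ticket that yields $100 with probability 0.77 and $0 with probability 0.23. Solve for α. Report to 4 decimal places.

Since u(0) = 0, the lottery's EU is 0.77·100^α.
Equating: 68^α = 0.77·100^α, i.e. 0.6800^α = 0.77.
Taking logs: α·ln(68/100) = ln(0.77), so α = -0.2613648 / -0.3856625 ≈ 0.6777.

α ≈ 0.6777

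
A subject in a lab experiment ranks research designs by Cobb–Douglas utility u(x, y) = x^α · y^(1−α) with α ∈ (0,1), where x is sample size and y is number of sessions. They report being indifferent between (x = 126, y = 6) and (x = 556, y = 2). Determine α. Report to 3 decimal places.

α ≈ 0.425

Indifference: 126^α · 6^(1−α) = 556^α · 2^(1−α).
Rearrange to (126/556)^α = (2/6)^(1−α) and take logs: α·-1.484486 = (1−α)·-1.098612.
With A = -1.484486 and B = -1.098612: α·A = (1−α)·B, so α = B/(A+B) = -1.098612/-2.583098 ≈ 0.425.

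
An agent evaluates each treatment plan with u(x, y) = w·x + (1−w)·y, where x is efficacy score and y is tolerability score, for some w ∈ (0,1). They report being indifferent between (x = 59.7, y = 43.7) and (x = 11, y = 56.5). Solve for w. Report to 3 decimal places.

Indifference: w·59.7 + (1−w)·43.7 = w·11 + (1−w)·56.5.
Collecting terms: w·48.7 = (1−w)·12.8.
So w/(1−w) = 12.8/48.7 = 0.2628, giving w = 12.8/(48.7+12.8) = 0.208.

w = 0.208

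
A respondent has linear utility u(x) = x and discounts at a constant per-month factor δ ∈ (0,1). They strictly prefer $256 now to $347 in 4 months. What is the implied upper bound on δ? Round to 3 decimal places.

δ < 0.927

The preference means 256 > δ^4·347.
Hence δ^4 < 256/347 = 0.73775, and x ↦ x^(1/4) is increasing on (0,∞).
δ < 0.73775^(1/4) = 0.927.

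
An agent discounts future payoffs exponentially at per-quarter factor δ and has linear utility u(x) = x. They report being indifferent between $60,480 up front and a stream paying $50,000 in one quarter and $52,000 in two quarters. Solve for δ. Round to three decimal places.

δ ≈ 0.700

The stream is worth 50000δ + 52000δ² today, so 50000δ + 52000δ² = 60480.
Rearranged: 52000δ² + 50000δ − 60480 = 0.
δ = (−50000 + √(50000² + 4·52000·60480)) / (2·52000) = (−50000 + √15079840000.00) / 104000 ≈ 0.700.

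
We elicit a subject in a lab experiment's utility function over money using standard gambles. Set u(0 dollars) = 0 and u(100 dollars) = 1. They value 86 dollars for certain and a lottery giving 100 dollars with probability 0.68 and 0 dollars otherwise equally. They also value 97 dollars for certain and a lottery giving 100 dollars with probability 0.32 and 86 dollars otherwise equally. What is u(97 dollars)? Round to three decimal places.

The first gamble pins u(86 dollars): it must equal 0.68·1 + 0.32·0 = 0.68.
Then u(97 dollars) = 0.32·u(100 dollars) + 0.68·u(86 dollars) = 0.32·1.00 + 0.68·0.68 = 0.7824.

0.782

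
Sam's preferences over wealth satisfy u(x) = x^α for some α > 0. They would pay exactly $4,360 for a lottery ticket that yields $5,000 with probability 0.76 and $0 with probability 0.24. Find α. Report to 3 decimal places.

The lottery's expected utility is 0.76·u(5000) + 0.24·u(0) = 0.76·5000^α (since u(0) = 0 for α > 0).
Setting u(4360) equal to that: 4360^α = 0.76·5000^α ⇒ (4360/5000)^α = 0.76.
Take logs: α = ln 0.76 / ln(4360/5000) ≈ 2.00369.

α ≈ 2.004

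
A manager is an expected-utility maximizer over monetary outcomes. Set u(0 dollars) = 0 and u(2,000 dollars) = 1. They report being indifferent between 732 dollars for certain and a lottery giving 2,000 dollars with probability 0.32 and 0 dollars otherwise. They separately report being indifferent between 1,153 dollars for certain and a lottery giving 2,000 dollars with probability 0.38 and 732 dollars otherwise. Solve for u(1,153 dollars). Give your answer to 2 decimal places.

From the first indifference, u(732 dollars) = 0.32·u(2,000 dollars) + 0.68·u(0 dollars) = 0.32·1 + 0.68·0 = 0.32.
Then u(1,153 dollars) = 0.38·u(2,000 dollars) + 0.62·u(732 dollars) = 0.38·1.00 + 0.62·0.32 = 0.5784.

0.58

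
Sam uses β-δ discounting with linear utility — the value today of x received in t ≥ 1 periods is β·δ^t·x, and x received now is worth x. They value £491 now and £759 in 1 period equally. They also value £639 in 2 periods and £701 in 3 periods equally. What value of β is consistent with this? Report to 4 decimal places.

From the later pair, β·δ^2·639 = β·δ^3·701; dividing through, δ = 639/701 = 0.91155.
Substituting δ into 491 = β·δ·759: β = 491/(691.870) ≈ 0.7097.

β ≈ 0.7097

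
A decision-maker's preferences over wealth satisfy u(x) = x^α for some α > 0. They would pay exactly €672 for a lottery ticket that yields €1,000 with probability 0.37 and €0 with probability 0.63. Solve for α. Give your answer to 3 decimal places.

The lottery's expected utility is 0.37·u(1000) + 0.63·u(0) = 0.37·1000^α (since u(0) = 0 for α > 0).
Equating: 672^α = 0.37·1000^α, i.e. 0.6720^α = 0.37.
Take logs: α = ln 0.37 / ln(672/1000) ≈ 2.50128.

α ≈ 2.501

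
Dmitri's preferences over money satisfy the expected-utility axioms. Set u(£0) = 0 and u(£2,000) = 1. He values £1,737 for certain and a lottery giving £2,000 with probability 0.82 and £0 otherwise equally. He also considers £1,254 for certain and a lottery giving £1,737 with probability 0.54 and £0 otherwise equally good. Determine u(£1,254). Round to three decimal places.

The first gamble pins u(£1,737): it must equal 0.82·1 + 0.18·0 = 0.82.
Then u(£1,254) = 0.54·u(£1,737) + 0.46·u(£0) = 0.54·0.82 + 0.46·0.00 = 0.4428.

0.443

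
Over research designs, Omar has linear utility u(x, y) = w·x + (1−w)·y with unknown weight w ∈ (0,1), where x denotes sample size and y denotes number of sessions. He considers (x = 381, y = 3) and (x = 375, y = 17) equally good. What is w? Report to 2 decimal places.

u(381,3) = u(375,17) means w·381 + (1−w)·3 = w·375 + (1−w)·17.
Rearranging, 6·w − 14·(1−w) = 0.
So w/(1−w) = 14/6 = 2.3333, giving w = 14/(6+14) = 0.70.

w = 0.70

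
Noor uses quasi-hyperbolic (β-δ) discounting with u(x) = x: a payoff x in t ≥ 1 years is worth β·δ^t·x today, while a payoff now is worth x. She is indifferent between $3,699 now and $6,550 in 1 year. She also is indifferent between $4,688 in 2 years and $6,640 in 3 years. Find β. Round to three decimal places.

From the later pair, β·δ^2·4688 = β·δ^3·6640; dividing through, δ = 4688/6640 = 0.70602.
Now use the now-vs-future pair: 3699 = β·δ·6550 gives β = 3699/(0.70602·6550) ≈ 0.800.

β ≈ 0.800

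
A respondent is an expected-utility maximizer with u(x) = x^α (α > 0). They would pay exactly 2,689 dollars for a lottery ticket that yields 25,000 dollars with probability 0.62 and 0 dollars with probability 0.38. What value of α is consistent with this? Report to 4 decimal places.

EU(lottery) = 0.62·25000^α + 0.38·0 = 0.62·25000^α.
Equating: 2689^α = 0.62·25000^α, i.e. 0.1076^α = 0.62.
α = ln(0.62) / ln(2689/25000) = -0.4780358/-2.2297064 ≈ 0.2144.

α ≈ 0.2144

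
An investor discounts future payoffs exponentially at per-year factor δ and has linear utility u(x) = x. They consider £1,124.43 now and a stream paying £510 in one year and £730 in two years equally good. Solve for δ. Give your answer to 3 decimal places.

Equating present values: 1124.43 = 510δ + 730δ².
Rearranged: 730δ² + 510δ − 1124.43 = 0.
The positive root is δ = [−510 + √(510² + 4·730·1124.43)] / (2·730) = (−510 + 1882.402)/1460 ≈ 0.940.

δ ≈ 0.940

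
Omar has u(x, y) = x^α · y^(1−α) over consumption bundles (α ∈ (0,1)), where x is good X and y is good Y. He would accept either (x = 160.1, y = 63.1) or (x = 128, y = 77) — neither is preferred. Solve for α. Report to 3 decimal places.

Indifference: 160.1^α · 63.1^(1−α) = 128^α · 77^(1−α).
Rearrange to (160.1/128)^α = (77/63.1)^(1−α) and take logs: α·0.223768 = (1−α)·0.199085.
Thus α·(0.422853) = 0.199085, so α = 0.199085/0.422853 ≈ 0.471.

α ≈ 0.471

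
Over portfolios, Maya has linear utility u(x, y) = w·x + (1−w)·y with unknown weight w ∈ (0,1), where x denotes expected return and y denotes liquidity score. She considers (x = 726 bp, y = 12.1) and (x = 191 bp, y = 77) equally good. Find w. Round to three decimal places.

u(726,12.1) = u(191,77) means w·726 + (1−w)·12.1 = w·191 + (1−w)·77.
Collecting terms: w·535 = (1−w)·64.9.
The marginal rate of substitution is 64.9/535, so w = 64.9/(535+64.9) = 0.108.

w = 0.108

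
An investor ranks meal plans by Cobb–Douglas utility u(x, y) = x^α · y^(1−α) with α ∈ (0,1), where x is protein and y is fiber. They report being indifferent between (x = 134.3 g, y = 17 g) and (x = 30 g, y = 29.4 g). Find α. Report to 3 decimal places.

α ≈ 0.268

The Cobb–Douglas utilities coincide, so 134.3^α·17^(1−α) = 30^α·29.4^(1−α).
Taking logs: α·ln 134.3 + (1−α)·ln 17 = α·ln 30 + (1−α)·ln 29.4, i.e. α·1.498879 = (1−α)·0.547781.
So α/(1−α) = (0.547781)/(1.498879) = 0.365460, and α = 0.365460/1.365460 ≈ 0.268.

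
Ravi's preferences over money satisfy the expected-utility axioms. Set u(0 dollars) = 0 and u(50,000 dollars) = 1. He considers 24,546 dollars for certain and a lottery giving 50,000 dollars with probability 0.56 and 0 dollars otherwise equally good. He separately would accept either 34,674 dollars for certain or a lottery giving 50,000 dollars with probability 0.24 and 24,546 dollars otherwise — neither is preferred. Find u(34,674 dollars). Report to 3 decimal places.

From the first indifference, u(24,546 dollars) = 0.56·u(50,000 dollars) + 0.44·u(0 dollars) = 0.56·1 + 0.44·0 = 0.56.
Chaining: u(34,674 dollars) = 0.24·1.00 + 0.76·0.56 = 0.6656.

0.666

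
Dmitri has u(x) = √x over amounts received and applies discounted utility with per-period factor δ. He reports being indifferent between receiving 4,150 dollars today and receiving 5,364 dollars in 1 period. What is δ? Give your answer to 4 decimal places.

Equating discounted utilities: u(4150) = δ·u(5364) ⇒ δ = u(4150)/u(5364).
Since u(x) = √x, δ = √(4150/5364) = 0.87959.

δ ≈ 0.8796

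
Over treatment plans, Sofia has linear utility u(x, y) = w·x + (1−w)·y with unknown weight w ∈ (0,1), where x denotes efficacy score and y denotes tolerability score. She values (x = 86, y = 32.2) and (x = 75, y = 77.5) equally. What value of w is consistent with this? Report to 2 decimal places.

w = 0.80

Indifference: w·86 + (1−w)·32.2 = w·75 + (1−w)·77.5.
Collecting terms: w·11 = (1−w)·45.3.
Hence w = 45.3/(11+45.3) = 45.3/56.3 = 0.80.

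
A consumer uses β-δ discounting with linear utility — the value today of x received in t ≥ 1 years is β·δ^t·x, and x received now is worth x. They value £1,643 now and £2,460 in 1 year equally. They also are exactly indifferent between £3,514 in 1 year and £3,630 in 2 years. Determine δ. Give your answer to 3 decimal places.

The second indifference involves only future payoffs, so β cancels: β·δ^1·3514 = β·δ^2·3630, giving δ = 3514/3630 = 0.96804.

δ ≈ 0.968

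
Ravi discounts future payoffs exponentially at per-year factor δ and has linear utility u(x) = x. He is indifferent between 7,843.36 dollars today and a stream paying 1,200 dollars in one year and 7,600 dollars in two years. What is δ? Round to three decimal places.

The stream is worth 1200δ + 7600δ² today, so 1200δ + 7600δ² = 7843.36.
So 7600δ² + 1200δ − 7843.36 = 0.
δ = (−1200 + √(1200² + 4·7600·7843.36)) / (2·7600) = (−1200 + √239878144.00) / 15200 ≈ 0.940.

δ ≈ 0.940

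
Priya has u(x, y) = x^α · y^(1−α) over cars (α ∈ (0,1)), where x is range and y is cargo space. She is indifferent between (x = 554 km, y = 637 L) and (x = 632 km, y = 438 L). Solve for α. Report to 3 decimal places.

α ≈ 0.740

The Cobb–Douglas utilities coincide, so 554^α·637^(1−α) = 632^α·438^(1−α).
Taking logs: α·ln 554 + (1−α)·ln 637 = α·ln 632 + (1−α)·ln 438, i.e. α·-0.131725 = (1−α)·-0.374551.
So α/(1−α) = (-0.374551)/(-0.131725) = 2.843431, and α = 2.843431/3.843431 ≈ 0.740.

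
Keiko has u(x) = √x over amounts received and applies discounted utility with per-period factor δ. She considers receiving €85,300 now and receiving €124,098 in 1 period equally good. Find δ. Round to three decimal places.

δ ≈ 0.829

Equating discounted utilities: u(85300) = δ·u(124098) ⇒ δ = u(85300)/u(124098).
Since u(x) = √x, δ = √(85300/124098) = 0.82907.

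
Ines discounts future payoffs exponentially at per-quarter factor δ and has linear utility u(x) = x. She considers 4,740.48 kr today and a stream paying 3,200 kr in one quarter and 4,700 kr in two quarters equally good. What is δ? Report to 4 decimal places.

δ ≈ 0.7200

Equating present values: 4740.48 = 3200δ + 4700δ².
That is, 4700δ² + 3200δ − 4740.48 = 0, a quadratic in δ.
The positive root is δ = [−3200 + √(3200² + 4·4700·4740.48)] / (2·4700) = (−3200 + 9968.000)/9400 ≈ 0.7200.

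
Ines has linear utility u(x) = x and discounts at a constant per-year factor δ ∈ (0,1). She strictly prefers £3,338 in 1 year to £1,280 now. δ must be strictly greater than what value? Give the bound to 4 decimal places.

Under u(x) = x this choice says 1280 < δ·3338.
So δ > 1280/3338 = 0.38346.

δ > 0.3835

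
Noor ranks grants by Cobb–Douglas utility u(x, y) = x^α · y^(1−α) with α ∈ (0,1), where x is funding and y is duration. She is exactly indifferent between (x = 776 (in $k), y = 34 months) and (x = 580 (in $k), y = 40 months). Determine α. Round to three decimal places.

α ≈ 0.358

The Cobb–Douglas utilities coincide, so 776^α·34^(1−α) = 580^α·40^(1−α).
Rearrange to (776/580)^α = (40/34)^(1−α) and take logs: α·0.291124 = (1−α)·0.162519.
With A = 0.291124 and B = 0.162519: α·A = (1−α)·B, so α = B/(A+B) = 0.162519/0.453643 ≈ 0.358.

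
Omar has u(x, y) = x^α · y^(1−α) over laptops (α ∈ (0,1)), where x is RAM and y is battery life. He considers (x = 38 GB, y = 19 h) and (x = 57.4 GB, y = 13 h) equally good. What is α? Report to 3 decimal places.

α ≈ 0.479

Set the two utilities equal: 38^α·19^(1−α) = 57.4^α·13^(1−α).
(38/57.4)^α = (13/19)^(1−α); take logs: α·ln(38/57.4) = (1−α)·ln(13/19), i.e. α·-0.412458 = (1−α)·-0.379490.
With A = -0.412458 and B = -0.379490: α·A = (1−α)·B, so α = B/(A+B) = -0.379490/-0.791948 ≈ 0.479.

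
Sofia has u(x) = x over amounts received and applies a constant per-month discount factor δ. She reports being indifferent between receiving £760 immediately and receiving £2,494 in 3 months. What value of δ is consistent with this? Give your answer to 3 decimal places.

Equating discounted utilities: u(760) = δ^3·u(2494) ⇒ δ^3 = u(760)/u(2494).
With u(x) = x: δ^3 = 760/2494 = 0.30473.
Hence δ = (0.30473)^(1/3) = 0.67293.

δ ≈ 0.673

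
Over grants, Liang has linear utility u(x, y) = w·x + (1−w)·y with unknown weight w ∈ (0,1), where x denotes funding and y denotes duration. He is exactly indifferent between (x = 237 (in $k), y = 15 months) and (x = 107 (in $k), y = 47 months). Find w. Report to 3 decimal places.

w = 0.198

u(237,15) = u(107,47) means w·237 + (1−w)·15 = w·107 + (1−w)·47.
Collecting terms: w·130 = (1−w)·32.
The marginal rate of substitution is 32/130, so w = 32/(130+32) = 0.198.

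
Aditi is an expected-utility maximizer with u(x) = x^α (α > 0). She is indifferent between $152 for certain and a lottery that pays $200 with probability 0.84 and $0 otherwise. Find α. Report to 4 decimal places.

Since u(0) = 0, the lottery's EU is 0.84·200^α.
Setting u(152) equal to that: 152^α = 0.84·200^α ⇒ (152/200)^α = 0.84.
Take logs: α = ln 0.84 / ln(152/200) ≈ 0.635313.

α ≈ 0.6353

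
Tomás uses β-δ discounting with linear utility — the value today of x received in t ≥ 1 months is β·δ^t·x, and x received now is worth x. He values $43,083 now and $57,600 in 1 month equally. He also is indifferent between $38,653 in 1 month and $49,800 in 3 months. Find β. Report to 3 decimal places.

β ≈ 0.849

From the later pair, β·δ^1·38653 = β·δ^3·49800; dividing through, δ^2 = 38653/49800 = 0.77616, so δ = 0.88100.
The first indifference: 43083 = β·δ·57600, so β = 43083/(δ·57600) = 43083/(0.88100·57600) ≈ 0.849.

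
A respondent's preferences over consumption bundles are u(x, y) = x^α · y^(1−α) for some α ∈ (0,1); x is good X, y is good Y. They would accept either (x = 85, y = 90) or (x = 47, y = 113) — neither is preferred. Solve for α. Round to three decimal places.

α ≈ 0.278

Set the two utilities equal: 85^α·90^(1−α) = 47^α·113^(1−α).
Taking logs: α·ln 85 + (1−α)·ln 90 = α·ln 47 + (1−α)·ln 113, i.e. α·0.592504 = (1−α)·0.227578.
With A = 0.592504 and B = 0.227578: α·A = (1−α)·B, so α = B/(A+B) = 0.227578/0.820082 ≈ 0.278.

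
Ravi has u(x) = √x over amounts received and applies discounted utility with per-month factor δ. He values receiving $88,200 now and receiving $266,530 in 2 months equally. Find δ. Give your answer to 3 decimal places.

Indifference means u(88200) = δ^2 · u(266530), so δ^2 = u(88200)/u(266530).
Since u(x) = √x, δ^2 = √(88200/266530) = 0.57526.
Taking the square root: δ = 0.57526^(1/2) ≈ 0.758.

δ ≈ 0.758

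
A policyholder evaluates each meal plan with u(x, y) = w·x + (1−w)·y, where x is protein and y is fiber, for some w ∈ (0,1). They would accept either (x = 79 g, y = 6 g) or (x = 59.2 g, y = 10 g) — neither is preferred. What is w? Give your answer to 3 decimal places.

Equating utilities: w·79 + (1−w)·6 = w·59.2 + (1−w)·10.
Collecting terms: w·19.8 = (1−w)·4.
The marginal rate of substitution is 4/19.8, so w = 4/(19.8+4) = 0.168.

w = 0.168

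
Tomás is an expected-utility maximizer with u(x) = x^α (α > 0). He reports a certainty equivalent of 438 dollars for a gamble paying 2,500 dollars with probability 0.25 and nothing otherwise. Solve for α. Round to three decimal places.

α ≈ 0.796

The lottery's expected utility is 0.25·u(2500) + 0.75·u(0) = 0.25·2500^α (since u(0) = 0 for α > 0).
Setting u(438) equal to that: 438^α = 0.25·2500^α ⇒ (438/2500)^α = 0.25.
Take logs: α = ln 0.25 / ln(438/2500) ≈ 0.79589.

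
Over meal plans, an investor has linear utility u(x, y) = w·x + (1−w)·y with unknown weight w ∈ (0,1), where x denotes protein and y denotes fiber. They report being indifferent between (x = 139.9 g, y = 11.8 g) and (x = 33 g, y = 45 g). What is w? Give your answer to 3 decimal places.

w = 0.237

Equating utilities: w·139.9 + (1−w)·11.8 = w·33 + (1−w)·45.
Collecting terms: w·106.9 = (1−w)·33.2.
The marginal rate of substitution is 33.2/106.9, so w = 33.2/(106.9+33.2) = 0.237.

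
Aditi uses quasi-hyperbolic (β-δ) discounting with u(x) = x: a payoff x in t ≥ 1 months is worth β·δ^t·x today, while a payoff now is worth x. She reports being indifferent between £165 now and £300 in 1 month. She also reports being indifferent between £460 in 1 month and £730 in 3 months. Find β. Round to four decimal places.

β ≈ 0.6929

From the later pair, β·δ^1·460 = β·δ^3·730; dividing through, δ^2 = 460/730 = 0.63014, so δ = 0.79381.
The first indifference: 165 = β·δ·300, so β = 165/(δ·300) = 165/(0.79381·300) ≈ 0.6929.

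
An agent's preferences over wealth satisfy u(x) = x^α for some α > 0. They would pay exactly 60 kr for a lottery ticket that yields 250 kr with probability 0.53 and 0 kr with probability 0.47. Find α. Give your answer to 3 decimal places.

EU(lottery) = 0.53·250^α + 0.47·0 = 0.53·250^α.
Equating: 60^α = 0.53·250^α, i.e. 0.2400^α = 0.53.
Take logs: α = ln 0.53 / ln(60/250) ≈ 0.44487.

α ≈ 0.445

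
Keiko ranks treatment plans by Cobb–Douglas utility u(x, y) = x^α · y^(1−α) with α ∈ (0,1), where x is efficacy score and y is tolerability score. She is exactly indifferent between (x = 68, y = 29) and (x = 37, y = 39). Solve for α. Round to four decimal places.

α ≈ 0.3274

The Cobb–Douglas utilities coincide, so 68^α·29^(1−α) = 37^α·39^(1−α).
Rearrange to (68/37)^α = (39/29)^(1−α) and take logs: α·0.6085898 = (1−α)·0.2962658.
With A = 0.6085898 and B = 0.2962658: α·A = (1−α)·B, so α = B/(A+B) = 0.2962658/0.9048556 ≈ 0.3274.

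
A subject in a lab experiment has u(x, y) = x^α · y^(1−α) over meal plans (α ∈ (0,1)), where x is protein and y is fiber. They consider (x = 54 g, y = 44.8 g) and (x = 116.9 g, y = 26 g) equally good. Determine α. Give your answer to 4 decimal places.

α ≈ 0.4133

Set the two utilities equal: 54^α·44.8^(1−α) = 116.9^α·26^(1−α).
Taking logs: α·ln 54 + (1−α)·ln 44.8 = α·ln 116.9 + (1−α)·ln 26, i.e. α·-0.7723348 = (1−α)·-0.5441116.
So α/(1−α) = (-0.5441116)/(-0.7723348) = 0.7045022, and α = 0.7045022/1.7045022 ≈ 0.4133.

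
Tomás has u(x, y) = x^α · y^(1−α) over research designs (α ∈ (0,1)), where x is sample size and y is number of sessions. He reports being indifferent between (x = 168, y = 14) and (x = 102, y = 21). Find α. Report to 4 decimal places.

α ≈ 0.4483

Indifference: 168^α · 14^(1−α) = 102^α · 21^(1−α).
(168/102)^α = (21/14)^(1−α); take logs: α·ln(168/102) = (1−α)·ln(21/14), i.e. α·0.4989912 = (1−α)·0.4054651.
Thus α·(0.9044563) = 0.4054651, so α = 0.4054651/0.9044563 ≈ 0.4483.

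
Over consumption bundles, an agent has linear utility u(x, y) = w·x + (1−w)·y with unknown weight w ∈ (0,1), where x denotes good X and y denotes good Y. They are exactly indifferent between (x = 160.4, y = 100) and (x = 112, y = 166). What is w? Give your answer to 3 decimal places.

w = 0.577

Indifference: w·160.4 + (1−w)·100 = w·112 + (1−w)·166.
Collecting terms: w·48.4 = (1−w)·66.
So w/(1−w) = 66/48.4 = 1.3636, giving w = 66/(48.4+66) = 0.577.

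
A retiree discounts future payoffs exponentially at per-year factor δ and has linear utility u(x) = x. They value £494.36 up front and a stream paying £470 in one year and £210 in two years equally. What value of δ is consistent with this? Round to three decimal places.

Equating present values: 494.36 = 470δ + 210δ².
So 210δ² + 470δ − 494.36 = 0.
By the quadratic formula (taking the positive root), δ = (−470 + √636162.40) / 420 ≈ 0.780.

δ ≈ 0.780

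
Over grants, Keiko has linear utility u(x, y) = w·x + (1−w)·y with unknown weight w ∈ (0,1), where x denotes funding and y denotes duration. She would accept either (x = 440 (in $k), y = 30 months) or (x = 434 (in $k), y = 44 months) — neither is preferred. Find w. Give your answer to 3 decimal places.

Indifference: w·440 + (1−w)·30 = w·434 + (1−w)·44.
w·(440−434) = (1−w)·(44−30), i.e. w·6 = (1−w)·14.
So w/(1−w) = 14/6 = 2.3333, giving w = 14/(6+14) = 0.700.

w = 0.700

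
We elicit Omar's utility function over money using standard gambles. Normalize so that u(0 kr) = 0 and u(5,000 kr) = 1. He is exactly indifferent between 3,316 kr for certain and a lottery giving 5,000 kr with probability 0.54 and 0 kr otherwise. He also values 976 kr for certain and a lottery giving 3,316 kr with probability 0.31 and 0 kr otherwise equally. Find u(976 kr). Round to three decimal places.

0.167

The first gamble pins u(3,316 kr): it must equal 0.54·1 + 0.46·0 = 0.54.
Chaining: u(976 kr) = 0.31·0.54 + 0.69·0.00 = 0.1674.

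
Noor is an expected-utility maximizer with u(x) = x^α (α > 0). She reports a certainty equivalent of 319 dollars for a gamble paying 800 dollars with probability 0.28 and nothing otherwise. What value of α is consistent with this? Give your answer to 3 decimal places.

EU(lottery) = 0.28·800^α + 0.72·0 = 0.28·800^α.
Equating: 319^α = 0.28·800^α, i.e. 0.3987^α = 0.28.
Taking logs: α·ln(319/800) = ln(0.28), so α = -1.272966 / -0.919421 ≈ 1.385.

α ≈ 1.385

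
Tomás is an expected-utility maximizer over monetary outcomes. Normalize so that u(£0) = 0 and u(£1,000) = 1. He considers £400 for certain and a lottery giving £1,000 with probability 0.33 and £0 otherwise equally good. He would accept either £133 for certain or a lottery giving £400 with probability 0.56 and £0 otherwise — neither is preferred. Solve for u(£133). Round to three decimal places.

0.185

From the first indifference, u(£400) = 0.33·u(£1,000) + 0.67·u(£0) = 0.33·1 + 0.67·0 = 0.33.
Then u(£133) = 0.56·u(£400) + 0.44·u(£0) = 0.56·0.33 + 0.44·0.00 = 0.1848.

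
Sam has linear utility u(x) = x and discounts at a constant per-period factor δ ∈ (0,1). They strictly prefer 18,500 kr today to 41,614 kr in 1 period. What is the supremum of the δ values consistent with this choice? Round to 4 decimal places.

Under u(x) = x this choice says 18500 > δ·41614.
So δ < 18500/41614 = 0.44456.

δ < 0.4446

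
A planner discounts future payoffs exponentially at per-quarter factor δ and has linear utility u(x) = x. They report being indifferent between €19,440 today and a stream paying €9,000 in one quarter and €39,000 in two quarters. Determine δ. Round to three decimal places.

The stream is worth 9000δ + 39000δ² today, so 9000δ + 39000δ² = 19440.
Rearranged: 39000δ² + 9000δ − 19440 = 0.
δ = (−9000 + √(9000² + 4·39000·19440)) / (2·39000) = (−9000 + √3113640000.00) / 78000 ≈ 0.600.

δ ≈ 0.600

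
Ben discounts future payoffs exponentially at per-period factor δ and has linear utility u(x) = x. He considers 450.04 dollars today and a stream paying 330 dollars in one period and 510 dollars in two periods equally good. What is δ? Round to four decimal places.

δ ≈ 0.6700

Equating present values: 450.04 = 330δ + 510δ².
That is, 510δ² + 330δ − 450.04 = 0, a quadratic in δ.
By the quadratic formula (taking the positive root), δ = (−330 + √1026981.60) / 1020 ≈ 0.6700.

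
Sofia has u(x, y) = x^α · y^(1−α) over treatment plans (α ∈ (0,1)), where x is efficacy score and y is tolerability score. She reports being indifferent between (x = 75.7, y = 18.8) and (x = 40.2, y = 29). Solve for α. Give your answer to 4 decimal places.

Indifference: 75.7^α · 18.8^(1−α) = 40.2^α · 29^(1−α).
Taking logs: α·ln 75.7 + (1−α)·ln 18.8 = α·ln 40.2 + (1−α)·ln 29, i.e. α·0.6329112 = (1−α)·0.4334390.
With A = 0.6329112 and B = 0.4334390: α·A = (1−α)·B, so α = B/(A+B) = 0.4334390/1.0663502 ≈ 0.4065.

α ≈ 0.4065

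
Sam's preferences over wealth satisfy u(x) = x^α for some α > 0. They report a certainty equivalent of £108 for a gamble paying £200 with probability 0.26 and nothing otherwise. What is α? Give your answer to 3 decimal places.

EU(lottery) = 0.26·200^α + 0.74·0 = 0.26·200^α.
Setting u(108) equal to that: 108^α = 0.26·200^α ⇒ (108/200)^α = 0.26.
α = ln(0.26) / ln(108/200) = -1.347074/-0.616186 ≈ 2.186.

α ≈ 2.186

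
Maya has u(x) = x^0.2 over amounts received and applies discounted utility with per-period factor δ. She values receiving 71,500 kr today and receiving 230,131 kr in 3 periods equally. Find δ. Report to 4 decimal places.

Equating discounted utilities: u(71500) = δ^3·u(230131) ⇒ δ^3 = u(71500)/u(230131).
Since u(x) = x^0.2, δ^3 = (71500/230131)^0.2 = 0.31069^0.2 = 0.79153.
Taking the cube root: δ = 0.79153^(1/3) ≈ 0.9250.

δ ≈ 0.9250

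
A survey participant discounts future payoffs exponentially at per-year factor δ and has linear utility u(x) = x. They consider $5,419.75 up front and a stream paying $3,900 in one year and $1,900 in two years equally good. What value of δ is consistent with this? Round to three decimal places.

The stream is worth 3900δ + 1900δ² today, so 3900δ + 1900δ² = 5419.75.
That is, 1900δ² + 3900δ − 5419.75 = 0, a quadratic in δ.
By the quadratic formula (taking the positive root), δ = (−3900 + √56400100.00) / 3800 ≈ 0.950.

δ ≈ 0.950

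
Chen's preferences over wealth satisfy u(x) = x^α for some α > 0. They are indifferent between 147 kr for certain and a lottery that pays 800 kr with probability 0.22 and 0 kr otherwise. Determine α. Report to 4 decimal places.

The lottery's expected utility is 0.22·u(800) + 0.78·u(0) = 0.22·800^α (since u(0) = 0 for α > 0).
Indifference: 147^α = 0.22·800^α, so (147/800)^α = 0.22.
α = ln(0.22) / ln(147/800) = -1.5141277/-1.6941791 ≈ 0.8937.

α ≈ 0.8937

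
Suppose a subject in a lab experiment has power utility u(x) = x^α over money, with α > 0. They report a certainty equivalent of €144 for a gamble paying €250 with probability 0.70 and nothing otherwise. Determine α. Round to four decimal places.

α ≈ 0.6466

EU(lottery) = 0.70·250^α + 0.30·0 = 0.70·250^α.
Setting u(144) equal to that: 144^α = 0.70·250^α ⇒ (144/250)^α = 0.70.
Take logs: α = ln 0.70 / ln(144/250) ≈ 0.646563.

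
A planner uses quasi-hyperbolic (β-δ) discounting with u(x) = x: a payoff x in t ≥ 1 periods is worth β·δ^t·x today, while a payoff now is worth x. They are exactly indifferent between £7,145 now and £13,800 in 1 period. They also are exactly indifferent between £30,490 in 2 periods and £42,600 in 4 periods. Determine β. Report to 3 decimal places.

β ≈ 0.612

From the later pair, β·δ^2·30490 = β·δ^4·42600; dividing through, δ^2 = 30490/42600 = 0.71573, so δ = 0.84601.
The first indifference: 7145 = β·δ·13800, so β = 7145/(δ·13800) = 7145/(0.84601·13800) ≈ 0.612.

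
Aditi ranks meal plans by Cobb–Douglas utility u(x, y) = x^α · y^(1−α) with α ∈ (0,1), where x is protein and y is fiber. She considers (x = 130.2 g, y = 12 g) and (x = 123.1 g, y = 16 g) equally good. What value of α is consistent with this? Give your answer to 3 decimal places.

α ≈ 0.837

Indifference: 130.2^α · 12^(1−α) = 123.1^α · 16^(1−α).
Taking logs: α·ln 130.2 + (1−α)·ln 12 = α·ln 123.1 + (1−α)·ln 16, i.e. α·0.056075 = (1−α)·0.287682.
Thus α·(0.343757) = 0.287682, so α = 0.287682/0.343757 ≈ 0.837.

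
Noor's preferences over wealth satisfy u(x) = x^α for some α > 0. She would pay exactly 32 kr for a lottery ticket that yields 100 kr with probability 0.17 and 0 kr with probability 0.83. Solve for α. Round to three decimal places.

EU(lottery) = 0.17·100^α + 0.83·0 = 0.17·100^α.
Indifference: 32^α = 0.17·100^α, so (32/100)^α = 0.17.
α = ln(0.17) / ln(32/100) = -1.771957/-1.139434 ≈ 1.555.

α ≈ 1.555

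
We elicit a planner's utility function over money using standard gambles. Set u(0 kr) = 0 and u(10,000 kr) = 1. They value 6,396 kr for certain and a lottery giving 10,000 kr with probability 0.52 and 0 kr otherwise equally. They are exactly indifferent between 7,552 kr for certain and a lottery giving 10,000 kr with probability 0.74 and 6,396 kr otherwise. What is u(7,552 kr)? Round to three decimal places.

From the first indifference, u(6,396 kr) = 0.52·u(10,000 kr) + 0.48·u(0 kr) = 0.52·1 + 0.48·0 = 0.52.
The second indifference gives u(7,552 kr) = 0.74·u(10,000 kr) + 0.26·u(6,396 kr) = 0.74·1.00 + 0.26·0.52 = 0.8752.

0.875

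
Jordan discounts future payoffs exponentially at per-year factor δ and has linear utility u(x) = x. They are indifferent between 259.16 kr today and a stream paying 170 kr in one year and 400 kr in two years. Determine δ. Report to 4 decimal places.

The stream is worth 170δ + 400δ² today, so 170δ + 400δ² = 259.16.
Rearranged: 400δ² + 170δ − 259.16 = 0.
δ = (−170 + √(170² + 4·400·259.16)) / (2·400) = (−170 + √443556.00) / 800 ≈ 0.6200.

δ ≈ 0.6200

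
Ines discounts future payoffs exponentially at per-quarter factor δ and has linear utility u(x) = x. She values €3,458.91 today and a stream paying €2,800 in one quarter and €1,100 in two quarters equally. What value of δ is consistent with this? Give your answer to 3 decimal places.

δ ≈ 0.910

Present value of the stream is 2800·δ + 1100·δ². Indifference gives 2800δ + 1100δ² = 3458.91.
Rearranged: 1100δ² + 2800δ − 3458.91 = 0.
δ = (−2800 + √(2800² + 4·1100·3458.91)) / (2·1100) = (−2800 + √23059204.00) / 2200 ≈ 0.910.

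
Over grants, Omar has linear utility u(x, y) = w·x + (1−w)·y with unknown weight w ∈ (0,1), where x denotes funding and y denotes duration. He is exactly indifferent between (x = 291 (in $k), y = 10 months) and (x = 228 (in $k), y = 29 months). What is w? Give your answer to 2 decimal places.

w = 0.23

Equating utilities: w·291 + (1−w)·10 = w·228 + (1−w)·29.
w·(291−228) = (1−w)·(29−10), i.e. w·63 = (1−w)·19.
So w/(1−w) = 19/63 = 0.3016, giving w = 19/(63+19) = 0.23.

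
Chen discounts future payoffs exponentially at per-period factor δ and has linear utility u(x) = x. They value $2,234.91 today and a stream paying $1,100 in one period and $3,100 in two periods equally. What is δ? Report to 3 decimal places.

δ ≈ 0.690

The stream is worth 1100δ + 3100δ² today, so 1100δ + 3100δ² = 2234.91.
That is, 3100δ² + 1100δ − 2234.91 = 0, a quadratic in δ.
δ = (−1100 + √(1100² + 4·3100·2234.91)) / (2·3100) = (−1100 + √28922884.00) / 6200 ≈ 0.690.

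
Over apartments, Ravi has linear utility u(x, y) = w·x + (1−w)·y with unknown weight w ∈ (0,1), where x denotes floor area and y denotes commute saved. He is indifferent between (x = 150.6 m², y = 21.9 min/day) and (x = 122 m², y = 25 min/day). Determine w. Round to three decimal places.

Equating utilities: w·150.6 + (1−w)·21.9 = w·122 + (1−w)·25.
w·(150.6−122) = (1−w)·(25−21.9), i.e. w·28.6 = (1−w)·3.1.
The marginal rate of substitution is 3.1/28.6, so w = 3.1/(28.6+3.1) = 0.098.

w = 0.098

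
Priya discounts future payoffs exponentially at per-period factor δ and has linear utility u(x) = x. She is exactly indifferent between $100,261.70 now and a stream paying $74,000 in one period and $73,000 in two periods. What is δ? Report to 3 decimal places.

Present value of the stream is 74000·δ + 73000·δ². Indifference gives 74000δ + 73000δ² = 100261.70.
So 73000δ² + 74000δ − 100261.70 = 0.
δ = (−74000 + √(74000² + 4·73000·100261.70)) / (2·73000) = (−74000 + √34752416400.00) / 146000 ≈ 0.770.

δ ≈ 0.770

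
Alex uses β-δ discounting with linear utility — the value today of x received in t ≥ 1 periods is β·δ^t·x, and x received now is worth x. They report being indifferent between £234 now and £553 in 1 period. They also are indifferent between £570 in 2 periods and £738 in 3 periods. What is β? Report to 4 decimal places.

β ≈ 0.5479

From the later pair, β·δ^2·570 = β·δ^3·738; dividing through, δ = 570/738 = 0.77236.
Now use the now-vs-future pair: 234 = β·δ·553 gives β = 234/(0.77236·553) ≈ 0.5479.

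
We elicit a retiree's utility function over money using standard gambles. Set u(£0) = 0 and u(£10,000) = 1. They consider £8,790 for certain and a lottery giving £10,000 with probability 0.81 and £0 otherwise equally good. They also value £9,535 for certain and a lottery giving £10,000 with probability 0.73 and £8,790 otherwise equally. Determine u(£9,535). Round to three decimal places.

First, u(£8,790) = 0.81·u(£10,000) + 0.19·u(£0) = 0.81.
Then u(£9,535) = 0.73·u(£10,000) + 0.27·u(£8,790) = 0.73·1.00 + 0.27·0.81 = 0.9487.

0.949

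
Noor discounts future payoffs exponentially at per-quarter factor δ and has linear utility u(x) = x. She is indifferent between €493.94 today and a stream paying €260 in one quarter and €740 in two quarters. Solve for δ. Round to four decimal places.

δ ≈ 0.6600

Equating present values: 493.94 = 260δ + 740δ².
That is, 740δ² + 260δ − 493.94 = 0, a quadratic in δ.
The positive root is δ = [−260 + √(260² + 4·740·493.94)] / (2·740) = (−260 + 1236.795)/1480 ≈ 0.6600.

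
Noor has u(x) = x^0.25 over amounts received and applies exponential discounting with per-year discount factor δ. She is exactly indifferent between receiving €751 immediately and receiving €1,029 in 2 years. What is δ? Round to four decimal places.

Equating discounted utilities: u(751) = δ^2·u(1029) ⇒ δ^2 = u(751)/u(1029).
Since u(x) = x^0.25, δ^2 = (751/1029)^0.25 = 0.72983^0.25 = 0.92429.
Taking the square root: δ = 0.92429^(1/2) ≈ 0.9614.

δ ≈ 0.9614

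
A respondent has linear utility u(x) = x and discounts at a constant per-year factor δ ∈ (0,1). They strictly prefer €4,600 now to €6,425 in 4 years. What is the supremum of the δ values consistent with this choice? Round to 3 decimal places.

The preference means 4600 > δ^4·6425.
Dividing by 6425: δ^4 < 0.71595. Both sides are positive, so the 4th root keeps the direction.
δ < (4600/6425)^(1/4) ≈ 0.920.

δ < 0.920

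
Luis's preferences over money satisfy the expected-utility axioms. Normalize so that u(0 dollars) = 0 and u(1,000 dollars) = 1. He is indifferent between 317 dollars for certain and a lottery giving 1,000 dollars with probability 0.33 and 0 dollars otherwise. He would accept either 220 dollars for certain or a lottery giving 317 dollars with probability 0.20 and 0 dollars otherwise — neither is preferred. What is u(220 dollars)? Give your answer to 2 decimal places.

First, u(317 dollars) = 0.33·u(1,000 dollars) + 0.67·u(0 dollars) = 0.33.
Chaining: u(220 dollars) = 0.20·0.33 + 0.80·0.00 = 0.0660.

0.07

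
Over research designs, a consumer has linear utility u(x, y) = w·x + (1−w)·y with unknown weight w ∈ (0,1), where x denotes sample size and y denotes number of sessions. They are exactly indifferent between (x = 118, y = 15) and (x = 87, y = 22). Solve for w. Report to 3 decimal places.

Indifference: w·118 + (1−w)·15 = w·87 + (1−w)·22.
w·(118−87) = (1−w)·(22−15), i.e. w·31 = (1−w)·7.
Hence w = 7/(31+7) = 7/38 = 0.184.

w = 0.184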